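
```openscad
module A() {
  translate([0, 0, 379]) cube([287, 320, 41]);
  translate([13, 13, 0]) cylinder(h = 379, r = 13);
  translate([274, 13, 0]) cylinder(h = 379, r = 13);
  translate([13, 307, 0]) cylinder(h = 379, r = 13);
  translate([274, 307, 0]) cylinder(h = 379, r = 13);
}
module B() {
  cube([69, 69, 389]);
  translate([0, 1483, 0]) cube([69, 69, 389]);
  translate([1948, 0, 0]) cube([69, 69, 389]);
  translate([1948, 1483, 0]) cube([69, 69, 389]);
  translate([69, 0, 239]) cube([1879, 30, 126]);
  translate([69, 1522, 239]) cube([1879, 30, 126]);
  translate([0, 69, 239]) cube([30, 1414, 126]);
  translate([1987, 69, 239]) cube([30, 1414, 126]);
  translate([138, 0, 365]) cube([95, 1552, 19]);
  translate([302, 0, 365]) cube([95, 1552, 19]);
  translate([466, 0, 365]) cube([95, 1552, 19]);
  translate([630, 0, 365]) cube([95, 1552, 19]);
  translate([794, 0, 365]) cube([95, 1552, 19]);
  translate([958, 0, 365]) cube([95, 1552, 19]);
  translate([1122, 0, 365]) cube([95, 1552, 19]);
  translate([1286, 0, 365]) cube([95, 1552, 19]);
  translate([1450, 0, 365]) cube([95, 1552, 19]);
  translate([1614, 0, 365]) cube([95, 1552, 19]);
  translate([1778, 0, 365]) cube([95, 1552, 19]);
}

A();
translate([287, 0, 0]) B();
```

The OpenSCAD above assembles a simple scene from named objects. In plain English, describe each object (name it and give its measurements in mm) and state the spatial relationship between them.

A is a simple wooden stool: a rectangular seat 287 mm (x) by 320 mm (y), 41 mm thick, top face at z = 420 mm, on four round legs, each 26 mm in diameter. The legs rest on z = 0, each leg's axis is inset half a diameter from the nearest pair of seat edges (so the leg's bounding box is flush with the corner).

B is a bed frame 2017 mm long (x) by 1552 mm wide (y). Four 69×69 mm corner posts, 389 mm tall, at the corners of the footprint. Four rails of 30 mm thickness and 126 mm height run between adjacent posts with their undersides at z = 239 mm, their outer faces flush with the outside of the frame (the two x-running rails run between the posts' inner faces; the two y-running rails run between the posts' inner faces). 11 slats, each 95 mm wide (x) and 19 mm thick, lie across the top of the two x-running rails, running the full 1552 mm width of the frame in y; the slats are evenly spaced along x between the inner faces of the end posts with equal gaps (rounded down to the nearest mm) at the −x end and between each pair — any rounding remainder accumulates at the +x end.

The bed frame is against the stool's +x side, with their −y faces flush.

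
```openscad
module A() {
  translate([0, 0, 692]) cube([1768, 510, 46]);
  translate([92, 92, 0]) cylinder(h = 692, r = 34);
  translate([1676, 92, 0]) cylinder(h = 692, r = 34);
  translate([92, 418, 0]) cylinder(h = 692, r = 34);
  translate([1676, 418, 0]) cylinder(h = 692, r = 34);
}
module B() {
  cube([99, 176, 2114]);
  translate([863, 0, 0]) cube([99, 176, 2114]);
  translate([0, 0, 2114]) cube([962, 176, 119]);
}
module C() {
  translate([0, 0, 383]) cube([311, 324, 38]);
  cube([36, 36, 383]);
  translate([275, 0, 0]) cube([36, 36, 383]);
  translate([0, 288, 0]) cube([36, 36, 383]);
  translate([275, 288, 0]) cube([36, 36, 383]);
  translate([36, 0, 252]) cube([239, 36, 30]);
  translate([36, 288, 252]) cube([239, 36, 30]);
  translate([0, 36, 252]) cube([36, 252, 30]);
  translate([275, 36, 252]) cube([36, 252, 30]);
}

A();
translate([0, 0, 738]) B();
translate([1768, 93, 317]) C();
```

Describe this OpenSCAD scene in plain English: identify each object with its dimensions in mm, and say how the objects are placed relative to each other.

A is a table with a 1768×510 mm rectangular top, 46 mm thick, top surface at z = 738 mm, supported by four round legs of 68 mm diameter, each leg's bounding box inset 58 mm from the nearest pair of top edges, running from the floor.

B is a rectangular door frame: two vertical jambs of 99×176 mm section, 2114 mm tall, with a clear opening 764 mm wide between their inner faces. A header 119 mm tall and 176 mm deep lies on top of the jambs and spans the full outside width.

C is a four-legged stool. The seat is 311×324 mm, 38 mm thick, top at z = 421 mm. It stands on four square legs, each 36×36 mm in cross-section, from z = 0 to the seat underside, each flush with a corner of the seat. Four stretchers, 36 mm wide and 30 mm tall, connect adjacent legs with their undersides at z = 252 mm, each running between the inner faces of the legs it joins and aligned with the legs' outer faces on the other axis.

The door frame is on top of the table. The stool is beside the table with their tops flush at z = 738.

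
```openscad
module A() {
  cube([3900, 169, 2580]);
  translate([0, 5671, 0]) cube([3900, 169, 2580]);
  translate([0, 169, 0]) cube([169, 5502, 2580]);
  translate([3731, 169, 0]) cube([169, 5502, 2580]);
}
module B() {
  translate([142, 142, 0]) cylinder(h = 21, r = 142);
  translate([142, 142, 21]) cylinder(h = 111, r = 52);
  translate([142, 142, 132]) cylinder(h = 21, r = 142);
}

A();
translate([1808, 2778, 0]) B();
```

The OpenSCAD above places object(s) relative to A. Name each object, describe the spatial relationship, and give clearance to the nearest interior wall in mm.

Clearances: x = 1639, y = 2609; minimum 1639 mm.

A is a house frame. B is a spool. The spool sits inside the house frame, centred. The clearance to the nearest interior wall is 1639 mm.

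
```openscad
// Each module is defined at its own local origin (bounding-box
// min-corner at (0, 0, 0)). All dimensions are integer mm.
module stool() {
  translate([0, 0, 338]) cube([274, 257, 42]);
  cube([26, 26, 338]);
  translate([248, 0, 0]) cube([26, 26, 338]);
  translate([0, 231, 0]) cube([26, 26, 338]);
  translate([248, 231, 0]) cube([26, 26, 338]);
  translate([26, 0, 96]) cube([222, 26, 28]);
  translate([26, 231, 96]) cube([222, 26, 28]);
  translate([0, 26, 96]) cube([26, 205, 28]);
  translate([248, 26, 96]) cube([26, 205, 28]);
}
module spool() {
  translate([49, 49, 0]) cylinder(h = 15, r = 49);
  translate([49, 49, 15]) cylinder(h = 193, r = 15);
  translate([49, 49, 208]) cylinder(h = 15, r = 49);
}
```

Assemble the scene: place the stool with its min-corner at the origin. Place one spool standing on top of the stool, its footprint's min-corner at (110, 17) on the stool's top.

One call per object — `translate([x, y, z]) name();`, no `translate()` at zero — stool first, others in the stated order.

stool();
translate([110, 17, 380]) spool();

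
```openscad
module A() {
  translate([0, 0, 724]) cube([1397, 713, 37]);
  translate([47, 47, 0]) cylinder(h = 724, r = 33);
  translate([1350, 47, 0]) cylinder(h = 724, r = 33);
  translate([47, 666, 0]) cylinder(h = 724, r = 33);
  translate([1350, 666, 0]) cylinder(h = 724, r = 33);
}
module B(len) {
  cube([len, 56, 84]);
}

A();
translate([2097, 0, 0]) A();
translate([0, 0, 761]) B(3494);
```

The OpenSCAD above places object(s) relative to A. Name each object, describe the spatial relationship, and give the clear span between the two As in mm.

Second table starts at x = 2097; first ends at x = 1397; clear span = 2097 − 1397 = 700 mm.

A is a table. B is a beam. A beam spans the tops of two tables. The clear span between the two tables is 700 mm.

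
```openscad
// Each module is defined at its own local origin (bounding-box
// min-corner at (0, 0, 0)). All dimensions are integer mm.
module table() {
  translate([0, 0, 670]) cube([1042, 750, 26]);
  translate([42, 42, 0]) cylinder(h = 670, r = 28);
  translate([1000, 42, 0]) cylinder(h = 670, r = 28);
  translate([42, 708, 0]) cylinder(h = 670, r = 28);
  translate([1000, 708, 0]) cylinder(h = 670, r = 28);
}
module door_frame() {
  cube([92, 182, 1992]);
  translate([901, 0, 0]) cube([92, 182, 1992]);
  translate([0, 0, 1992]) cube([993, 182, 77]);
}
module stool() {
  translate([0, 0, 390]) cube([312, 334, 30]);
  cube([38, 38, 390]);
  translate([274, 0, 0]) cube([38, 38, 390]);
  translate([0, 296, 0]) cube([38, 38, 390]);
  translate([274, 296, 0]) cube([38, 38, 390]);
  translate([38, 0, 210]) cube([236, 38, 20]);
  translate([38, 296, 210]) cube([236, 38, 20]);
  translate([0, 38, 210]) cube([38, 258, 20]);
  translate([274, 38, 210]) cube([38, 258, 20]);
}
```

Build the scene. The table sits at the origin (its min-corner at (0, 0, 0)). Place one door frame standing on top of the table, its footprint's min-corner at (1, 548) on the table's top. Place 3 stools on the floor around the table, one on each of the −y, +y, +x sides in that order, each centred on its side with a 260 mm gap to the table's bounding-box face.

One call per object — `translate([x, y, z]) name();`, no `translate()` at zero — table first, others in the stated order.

table();
translate([1, 548, 696]) door_frame();
translate([365, -594, 0]) stool();
translate([365, 1010, 0]) stool();
translate([1302, 208, 0]) stool();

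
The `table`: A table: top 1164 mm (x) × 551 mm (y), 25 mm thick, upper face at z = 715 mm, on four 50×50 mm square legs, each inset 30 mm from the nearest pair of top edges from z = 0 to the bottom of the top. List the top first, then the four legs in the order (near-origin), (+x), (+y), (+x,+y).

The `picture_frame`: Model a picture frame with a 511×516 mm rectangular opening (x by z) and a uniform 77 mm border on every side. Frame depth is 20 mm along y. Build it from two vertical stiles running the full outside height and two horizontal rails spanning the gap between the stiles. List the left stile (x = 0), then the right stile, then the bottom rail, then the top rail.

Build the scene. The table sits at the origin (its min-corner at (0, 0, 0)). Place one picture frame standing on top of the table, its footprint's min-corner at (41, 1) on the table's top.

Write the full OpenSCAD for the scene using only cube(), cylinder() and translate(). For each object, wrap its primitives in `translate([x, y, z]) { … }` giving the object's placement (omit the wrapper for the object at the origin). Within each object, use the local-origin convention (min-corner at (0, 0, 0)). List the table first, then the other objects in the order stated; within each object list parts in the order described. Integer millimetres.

translate([0, 0, 690]) cube([1164, 551, 25]);
translate([30, 30, 0]) cube([50, 50, 690]);
translate([1084, 30, 0]) cube([50, 50, 690]);
translate([30, 471, 0]) cube([50, 50, 690]);
translate([1084, 471, 0]) cube([50, 50, 690]);
translate([41, 1, 715]) {
  cube([77, 20, 670]);
  translate([588, 0, 0]) cube([77, 20, 670]);
  translate([77, 0, 0]) cube([511, 20, 77]);
  translate([77, 0, 593]) cube([511, 20, 77]);
}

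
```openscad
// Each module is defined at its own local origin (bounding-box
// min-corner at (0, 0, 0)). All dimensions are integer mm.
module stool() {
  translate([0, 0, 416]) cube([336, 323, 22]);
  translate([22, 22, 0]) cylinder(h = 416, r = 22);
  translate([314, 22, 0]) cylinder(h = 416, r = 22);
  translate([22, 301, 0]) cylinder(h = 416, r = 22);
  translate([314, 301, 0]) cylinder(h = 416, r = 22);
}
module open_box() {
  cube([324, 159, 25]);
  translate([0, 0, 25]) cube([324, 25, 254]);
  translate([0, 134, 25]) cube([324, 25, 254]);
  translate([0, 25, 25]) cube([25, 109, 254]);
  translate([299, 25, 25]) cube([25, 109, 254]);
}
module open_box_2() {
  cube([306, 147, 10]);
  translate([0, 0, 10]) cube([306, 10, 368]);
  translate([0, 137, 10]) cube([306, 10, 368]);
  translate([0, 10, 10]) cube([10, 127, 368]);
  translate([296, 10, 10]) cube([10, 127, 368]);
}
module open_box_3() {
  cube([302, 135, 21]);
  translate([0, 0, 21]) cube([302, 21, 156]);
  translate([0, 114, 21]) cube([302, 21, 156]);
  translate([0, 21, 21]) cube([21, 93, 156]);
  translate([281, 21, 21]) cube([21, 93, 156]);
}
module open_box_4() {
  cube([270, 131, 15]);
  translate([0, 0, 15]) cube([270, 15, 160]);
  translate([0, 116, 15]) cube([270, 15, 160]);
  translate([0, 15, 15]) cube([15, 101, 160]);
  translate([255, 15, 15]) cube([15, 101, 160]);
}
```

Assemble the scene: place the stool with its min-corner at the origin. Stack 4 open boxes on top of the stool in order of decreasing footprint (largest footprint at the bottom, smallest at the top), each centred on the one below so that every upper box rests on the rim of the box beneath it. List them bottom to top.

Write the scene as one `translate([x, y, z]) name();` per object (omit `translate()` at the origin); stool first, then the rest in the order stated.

stool();
translate([6, 82, 438]) open_box();
translate([15, 88, 717]) open_box_2();
translate([17, 94, 1095]) open_box_3();
translate([33, 96, 1272]) open_box_4();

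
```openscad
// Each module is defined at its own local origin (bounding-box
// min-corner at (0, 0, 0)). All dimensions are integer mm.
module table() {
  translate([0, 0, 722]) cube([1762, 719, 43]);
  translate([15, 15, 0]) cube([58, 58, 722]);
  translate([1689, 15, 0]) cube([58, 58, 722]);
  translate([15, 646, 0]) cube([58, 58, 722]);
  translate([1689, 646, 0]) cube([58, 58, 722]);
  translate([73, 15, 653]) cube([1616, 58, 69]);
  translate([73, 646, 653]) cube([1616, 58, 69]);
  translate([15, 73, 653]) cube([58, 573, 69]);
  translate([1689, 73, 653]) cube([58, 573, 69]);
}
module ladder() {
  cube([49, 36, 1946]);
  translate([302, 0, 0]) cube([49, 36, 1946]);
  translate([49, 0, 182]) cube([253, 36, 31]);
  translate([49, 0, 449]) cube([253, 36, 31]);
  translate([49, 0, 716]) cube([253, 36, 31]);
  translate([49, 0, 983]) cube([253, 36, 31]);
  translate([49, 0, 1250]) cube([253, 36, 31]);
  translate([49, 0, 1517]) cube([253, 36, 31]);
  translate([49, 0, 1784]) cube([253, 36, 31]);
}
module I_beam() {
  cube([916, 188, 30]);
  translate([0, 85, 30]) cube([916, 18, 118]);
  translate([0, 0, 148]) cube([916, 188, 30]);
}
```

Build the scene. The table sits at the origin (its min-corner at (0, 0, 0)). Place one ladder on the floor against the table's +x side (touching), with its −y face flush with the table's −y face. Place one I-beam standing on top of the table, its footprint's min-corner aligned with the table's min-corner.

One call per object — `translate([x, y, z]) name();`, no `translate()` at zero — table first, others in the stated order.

table();
translate([1762, 0, 0]) ladder();
translate([0, 0, 765]) I_beam();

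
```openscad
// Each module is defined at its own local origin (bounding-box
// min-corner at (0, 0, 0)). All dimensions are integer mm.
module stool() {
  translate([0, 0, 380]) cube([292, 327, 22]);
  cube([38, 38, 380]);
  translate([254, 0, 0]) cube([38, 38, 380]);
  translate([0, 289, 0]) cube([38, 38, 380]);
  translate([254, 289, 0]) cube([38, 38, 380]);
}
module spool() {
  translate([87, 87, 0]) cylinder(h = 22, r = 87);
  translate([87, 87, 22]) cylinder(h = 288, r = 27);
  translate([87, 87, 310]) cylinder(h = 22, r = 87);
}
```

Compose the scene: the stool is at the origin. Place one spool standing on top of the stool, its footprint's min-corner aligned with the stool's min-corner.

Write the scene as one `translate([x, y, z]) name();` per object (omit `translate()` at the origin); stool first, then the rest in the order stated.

stool();
translate([0, 0, 402]) spool();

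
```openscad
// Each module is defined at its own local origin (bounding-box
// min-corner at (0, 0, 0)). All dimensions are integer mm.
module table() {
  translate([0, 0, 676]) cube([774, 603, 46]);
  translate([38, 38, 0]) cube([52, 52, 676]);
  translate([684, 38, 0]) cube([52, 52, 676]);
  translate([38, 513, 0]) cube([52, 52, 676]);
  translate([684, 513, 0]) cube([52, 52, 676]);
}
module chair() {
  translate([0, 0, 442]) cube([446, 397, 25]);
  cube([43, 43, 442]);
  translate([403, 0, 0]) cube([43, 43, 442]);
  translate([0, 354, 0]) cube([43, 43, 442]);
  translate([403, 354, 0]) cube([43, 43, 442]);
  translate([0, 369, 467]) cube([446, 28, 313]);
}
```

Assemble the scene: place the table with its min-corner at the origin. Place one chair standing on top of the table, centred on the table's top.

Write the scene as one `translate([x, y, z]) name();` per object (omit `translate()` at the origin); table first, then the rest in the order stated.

table();
translate([164, 103, 722]) chair();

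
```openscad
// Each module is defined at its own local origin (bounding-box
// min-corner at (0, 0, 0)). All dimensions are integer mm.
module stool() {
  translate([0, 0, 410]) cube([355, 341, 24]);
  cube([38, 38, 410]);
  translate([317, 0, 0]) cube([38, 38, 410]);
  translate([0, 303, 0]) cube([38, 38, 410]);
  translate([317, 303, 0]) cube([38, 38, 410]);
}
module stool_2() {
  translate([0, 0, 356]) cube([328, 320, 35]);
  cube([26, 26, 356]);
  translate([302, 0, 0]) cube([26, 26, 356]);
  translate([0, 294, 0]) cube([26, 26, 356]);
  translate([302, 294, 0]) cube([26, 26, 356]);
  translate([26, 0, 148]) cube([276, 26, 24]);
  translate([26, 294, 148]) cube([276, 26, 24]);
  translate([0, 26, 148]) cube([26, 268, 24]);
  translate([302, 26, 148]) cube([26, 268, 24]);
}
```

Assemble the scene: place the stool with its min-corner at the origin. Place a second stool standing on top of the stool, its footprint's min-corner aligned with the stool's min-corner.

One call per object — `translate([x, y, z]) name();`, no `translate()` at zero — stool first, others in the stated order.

stool();
translate([0, 0, 434]) stool_2();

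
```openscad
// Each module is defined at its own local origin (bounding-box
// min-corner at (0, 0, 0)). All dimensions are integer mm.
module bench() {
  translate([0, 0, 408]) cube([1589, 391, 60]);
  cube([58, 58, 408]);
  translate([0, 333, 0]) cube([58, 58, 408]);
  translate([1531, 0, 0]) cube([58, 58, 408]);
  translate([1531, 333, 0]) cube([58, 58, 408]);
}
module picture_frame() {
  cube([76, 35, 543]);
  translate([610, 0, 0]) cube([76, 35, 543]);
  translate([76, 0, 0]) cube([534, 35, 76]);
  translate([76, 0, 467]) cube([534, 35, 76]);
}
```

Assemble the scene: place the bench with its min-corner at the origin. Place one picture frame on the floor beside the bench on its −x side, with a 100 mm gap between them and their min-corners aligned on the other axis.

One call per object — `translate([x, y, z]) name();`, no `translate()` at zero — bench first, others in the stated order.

bench();
translate([-786, 0, 0]) picture_frame();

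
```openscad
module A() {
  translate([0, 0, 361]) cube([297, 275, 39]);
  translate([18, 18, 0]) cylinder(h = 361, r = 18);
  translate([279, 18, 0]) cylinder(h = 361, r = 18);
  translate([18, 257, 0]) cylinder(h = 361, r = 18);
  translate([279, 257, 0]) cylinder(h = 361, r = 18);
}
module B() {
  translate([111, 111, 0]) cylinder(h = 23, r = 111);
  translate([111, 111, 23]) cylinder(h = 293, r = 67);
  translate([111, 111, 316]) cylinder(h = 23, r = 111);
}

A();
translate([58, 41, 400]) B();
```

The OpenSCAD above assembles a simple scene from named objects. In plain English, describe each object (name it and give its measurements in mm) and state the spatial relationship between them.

A is a four-legged stool. The seat is 297×275 mm, 39 mm thick, top at z = 400 mm. It stands on four round legs, each 36 mm in diameter, from z = 0 to the seat underside, each leg's axis is inset half a diameter from the nearest pair of seat edges (so the leg's bounding box is flush with the corner).

B is a spool: two coaxial disc flanges of radius 111 mm and thickness 23 mm, joined by a core cylinder of radius 67 mm and height 293 mm. The lower flange rests on z = 0 and the three cylinders share a vertical axis.

The spool is on top of the stool.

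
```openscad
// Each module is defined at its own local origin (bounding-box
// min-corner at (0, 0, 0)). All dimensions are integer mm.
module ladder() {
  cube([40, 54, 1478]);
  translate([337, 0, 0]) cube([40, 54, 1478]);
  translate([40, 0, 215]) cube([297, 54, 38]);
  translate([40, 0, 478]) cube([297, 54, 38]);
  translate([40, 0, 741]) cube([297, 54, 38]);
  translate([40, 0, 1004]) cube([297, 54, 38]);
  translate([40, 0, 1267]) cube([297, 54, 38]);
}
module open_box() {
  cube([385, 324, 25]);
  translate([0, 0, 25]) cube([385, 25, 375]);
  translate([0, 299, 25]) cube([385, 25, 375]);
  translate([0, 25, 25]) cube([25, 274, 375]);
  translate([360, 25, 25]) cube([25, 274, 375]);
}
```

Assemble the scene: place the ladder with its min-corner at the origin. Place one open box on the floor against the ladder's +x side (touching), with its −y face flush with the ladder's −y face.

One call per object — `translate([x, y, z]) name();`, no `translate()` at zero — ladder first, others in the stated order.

ladder();
translate([377, 0, 0]) open_box();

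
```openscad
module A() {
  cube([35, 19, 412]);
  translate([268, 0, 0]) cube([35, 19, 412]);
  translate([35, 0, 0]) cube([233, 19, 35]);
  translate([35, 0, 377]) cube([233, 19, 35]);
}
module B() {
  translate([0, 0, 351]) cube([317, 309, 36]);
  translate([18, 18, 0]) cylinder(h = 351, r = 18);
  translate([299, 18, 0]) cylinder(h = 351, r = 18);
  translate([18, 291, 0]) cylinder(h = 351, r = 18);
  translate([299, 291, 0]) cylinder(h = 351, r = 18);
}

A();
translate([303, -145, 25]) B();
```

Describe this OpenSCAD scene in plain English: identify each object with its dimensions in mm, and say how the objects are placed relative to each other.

A is a rectangular picture frame lying in the x–z plane (depth along y). The opening is 233 mm wide (x) by 342 mm tall (z), surrounded by a border 35 mm wide on all four sides. The frame is 19 mm deep and is made of two full-height vertical stiles with two horizontal rails fitted between them.

B is a four-legged stool. The seat is 317×309 mm, 36 mm thick, top at z = 387 mm. It stands on four round legs, each 36 mm in diameter, from z = 0 to the seat underside, each leg's axis is inset half a diameter from the nearest pair of seat edges (so the leg's bounding box is flush with the corner).

The stool is beside the picture frame with their tops flush at z = 412.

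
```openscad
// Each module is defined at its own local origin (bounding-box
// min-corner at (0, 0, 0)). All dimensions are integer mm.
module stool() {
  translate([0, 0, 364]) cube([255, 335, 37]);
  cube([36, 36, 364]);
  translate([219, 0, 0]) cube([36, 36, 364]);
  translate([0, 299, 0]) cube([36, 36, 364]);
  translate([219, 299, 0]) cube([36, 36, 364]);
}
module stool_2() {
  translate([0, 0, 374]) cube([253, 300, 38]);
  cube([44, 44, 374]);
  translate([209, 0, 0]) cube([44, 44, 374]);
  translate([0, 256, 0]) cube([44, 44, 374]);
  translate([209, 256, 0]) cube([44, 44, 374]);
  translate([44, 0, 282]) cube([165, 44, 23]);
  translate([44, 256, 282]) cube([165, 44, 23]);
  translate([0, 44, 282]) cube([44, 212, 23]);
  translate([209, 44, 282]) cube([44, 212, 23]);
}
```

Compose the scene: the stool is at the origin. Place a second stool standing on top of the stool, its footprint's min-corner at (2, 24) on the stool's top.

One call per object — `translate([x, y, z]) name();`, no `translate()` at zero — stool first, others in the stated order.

stool();
translate([2, 24, 401]) stool_2();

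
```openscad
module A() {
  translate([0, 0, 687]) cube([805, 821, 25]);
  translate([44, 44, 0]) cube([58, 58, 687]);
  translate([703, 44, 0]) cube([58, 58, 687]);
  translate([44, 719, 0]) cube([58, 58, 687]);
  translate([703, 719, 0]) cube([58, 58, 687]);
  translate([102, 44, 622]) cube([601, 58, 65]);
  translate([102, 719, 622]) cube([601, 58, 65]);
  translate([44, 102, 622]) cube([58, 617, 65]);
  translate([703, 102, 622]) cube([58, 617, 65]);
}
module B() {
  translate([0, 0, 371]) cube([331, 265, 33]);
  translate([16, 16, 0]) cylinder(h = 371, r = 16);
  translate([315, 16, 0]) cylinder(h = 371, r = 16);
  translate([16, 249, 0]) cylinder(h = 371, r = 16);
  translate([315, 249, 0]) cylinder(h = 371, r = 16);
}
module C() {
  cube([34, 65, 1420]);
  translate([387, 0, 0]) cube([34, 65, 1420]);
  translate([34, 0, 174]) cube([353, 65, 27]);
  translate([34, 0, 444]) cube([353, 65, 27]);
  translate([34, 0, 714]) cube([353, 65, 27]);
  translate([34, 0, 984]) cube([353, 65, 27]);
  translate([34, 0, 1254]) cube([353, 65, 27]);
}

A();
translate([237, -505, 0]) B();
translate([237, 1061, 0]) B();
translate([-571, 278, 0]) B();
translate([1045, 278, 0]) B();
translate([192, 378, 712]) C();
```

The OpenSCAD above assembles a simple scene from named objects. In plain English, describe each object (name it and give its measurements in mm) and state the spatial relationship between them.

A is a table with a 805×821 mm rectangular top, 25 mm thick, top surface at z = 712 mm, supported by four 58×58 mm square legs, each inset 44 mm from the nearest pair of top edges, running from the floor. Four apron rails, 58 mm thick and 65 mm tall, run between adjacent legs with their top edges flush with the underside of the top and their outer faces flush with the legs' outer faces.

B is a four-legged stool. The seat is a 331×265×33 mm slab whose top surface is at z = 404 mm; four round legs, each 32 mm in diameter, run from the floor (z = 0) to the underside of the seat, each leg's axis is inset half a diameter from the nearest pair of seat edges (so the leg's bounding box is flush with the corner).

C is a straight ladder. Two 34×65 mm vertical rails, 1420 mm tall, stand 421 mm apart (outside-to-outside) with their front faces coplanar on the −y side. 5 rungs, each 65 mm deep and 27 mm tall, span between the inner faces of the rails, front faces flush with the rails. The lowest rung's underside is at z = 174 mm and rungs are spaced 270 mm apart (underside to underside).

Four stools sit around the table at the −y, +y, −x, +x sides. The ladder is on top of the table, centred.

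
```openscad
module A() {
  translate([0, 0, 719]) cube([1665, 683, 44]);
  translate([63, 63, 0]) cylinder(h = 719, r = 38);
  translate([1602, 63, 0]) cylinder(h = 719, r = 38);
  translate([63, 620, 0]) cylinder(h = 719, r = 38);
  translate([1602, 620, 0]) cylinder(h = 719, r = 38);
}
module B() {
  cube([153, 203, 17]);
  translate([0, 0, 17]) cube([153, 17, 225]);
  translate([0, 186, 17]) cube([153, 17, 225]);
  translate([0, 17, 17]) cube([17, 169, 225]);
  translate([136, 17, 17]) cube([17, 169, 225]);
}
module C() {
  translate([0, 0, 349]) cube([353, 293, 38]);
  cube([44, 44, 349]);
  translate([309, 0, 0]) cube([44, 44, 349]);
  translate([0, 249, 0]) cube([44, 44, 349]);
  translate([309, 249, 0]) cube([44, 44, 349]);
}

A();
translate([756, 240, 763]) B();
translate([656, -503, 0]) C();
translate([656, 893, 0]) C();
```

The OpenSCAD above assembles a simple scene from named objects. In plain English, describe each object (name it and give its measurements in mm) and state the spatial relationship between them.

A is a rectangular dining table. The top is 1665×683×44 mm with its upper surface at z = 763 mm. It stands on four round legs of 76 mm diameter, each leg's bounding box inset 25 mm from the nearest pair of top edges, running from the floor to the underside of the top.

B is an open storage box with external size 153×203×242 mm and wall thickness 17 mm (the base is also 17 mm thick). The base covers the whole footprint; the four walls stand on the base, with the y-facing walls full-width and the x-facing walls fitting between their inner faces.

C is a four-legged stool. The seat is a 353×293×38 mm slab whose top surface is at z = 387 mm; four square legs, each 44×44 mm in cross-section, run from the floor (z = 0) to the underside of the seat, each flush with a corner of the seat.

The open box is on top of the table, centred. Two stools sit around the table at the −y, +y sides.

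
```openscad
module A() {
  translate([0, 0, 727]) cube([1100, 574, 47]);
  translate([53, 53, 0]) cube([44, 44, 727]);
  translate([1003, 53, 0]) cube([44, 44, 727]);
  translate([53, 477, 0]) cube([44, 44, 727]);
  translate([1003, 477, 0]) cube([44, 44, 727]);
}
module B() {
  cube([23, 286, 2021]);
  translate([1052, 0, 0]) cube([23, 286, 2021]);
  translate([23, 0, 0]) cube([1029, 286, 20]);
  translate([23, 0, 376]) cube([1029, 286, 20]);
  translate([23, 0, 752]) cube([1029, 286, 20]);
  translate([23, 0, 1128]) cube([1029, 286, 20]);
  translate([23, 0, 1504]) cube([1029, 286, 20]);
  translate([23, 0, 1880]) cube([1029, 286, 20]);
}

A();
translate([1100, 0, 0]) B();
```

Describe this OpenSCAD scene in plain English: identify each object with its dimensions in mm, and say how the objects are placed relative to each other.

A is a table with a 1100×574 mm rectangular top, 47 mm thick, top surface at z = 774 mm, supported by four 44×44 mm square legs, each inset 53 mm from the nearest pair of top edges, running from the floor.

B is an open bookshelf. Two side panels, each 23 mm thick, 286 mm deep and 2021 mm tall, stand 1075 mm apart (outside-to-outside). Between them sit 6 shelves, each 20 mm thick and 286 mm deep, spanning the full gap between the sides. The bottom shelf rests on the floor (its underside at z = 0) and the clear gap between one shelf's top and the next shelf's underside is 356 mm.

The bookshelf is against the table's +x side, with their −y faces flush.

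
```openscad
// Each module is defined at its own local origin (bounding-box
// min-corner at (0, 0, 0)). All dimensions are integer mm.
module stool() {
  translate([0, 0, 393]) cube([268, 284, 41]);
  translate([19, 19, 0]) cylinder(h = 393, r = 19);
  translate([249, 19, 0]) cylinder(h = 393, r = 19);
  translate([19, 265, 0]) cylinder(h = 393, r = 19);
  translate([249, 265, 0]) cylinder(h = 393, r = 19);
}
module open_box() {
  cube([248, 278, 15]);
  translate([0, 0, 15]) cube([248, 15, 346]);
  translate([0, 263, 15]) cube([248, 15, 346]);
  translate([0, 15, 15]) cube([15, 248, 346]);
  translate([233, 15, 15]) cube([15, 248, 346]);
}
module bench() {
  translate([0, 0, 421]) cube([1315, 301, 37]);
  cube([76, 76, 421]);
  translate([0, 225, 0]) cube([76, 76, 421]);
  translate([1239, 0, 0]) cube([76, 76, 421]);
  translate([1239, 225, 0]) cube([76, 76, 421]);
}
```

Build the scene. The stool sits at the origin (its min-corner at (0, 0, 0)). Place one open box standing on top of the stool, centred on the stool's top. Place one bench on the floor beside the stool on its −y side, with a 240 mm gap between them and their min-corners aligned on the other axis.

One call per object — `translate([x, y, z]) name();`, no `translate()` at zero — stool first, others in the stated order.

stool();
translate([10, 3, 434]) open_box();
translate([0, -541, 0]) bench();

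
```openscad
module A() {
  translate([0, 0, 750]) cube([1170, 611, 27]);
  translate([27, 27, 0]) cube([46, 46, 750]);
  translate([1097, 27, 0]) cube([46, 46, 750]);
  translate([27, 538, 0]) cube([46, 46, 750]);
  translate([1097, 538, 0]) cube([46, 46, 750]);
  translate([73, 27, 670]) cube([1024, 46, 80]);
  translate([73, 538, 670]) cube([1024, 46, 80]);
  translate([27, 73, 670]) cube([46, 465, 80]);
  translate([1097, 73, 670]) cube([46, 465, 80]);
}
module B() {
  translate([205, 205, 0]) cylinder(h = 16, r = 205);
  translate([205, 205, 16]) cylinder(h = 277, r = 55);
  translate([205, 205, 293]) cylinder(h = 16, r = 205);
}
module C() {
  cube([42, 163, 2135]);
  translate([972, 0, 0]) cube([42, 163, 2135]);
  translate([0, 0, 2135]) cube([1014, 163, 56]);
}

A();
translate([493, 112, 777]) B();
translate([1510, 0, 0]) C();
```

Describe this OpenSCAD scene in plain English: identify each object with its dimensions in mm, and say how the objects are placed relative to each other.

A is a table: top 1170 mm (x) × 611 mm (y), 27 mm thick, upper face at z = 777 mm, on four 46×46 mm square legs, each inset 27 mm from the nearest pair of top edges, running from z = 0 to the bottom of the top. Four apron rails, 46 mm thick and 80 mm tall, run between adjacent legs with their top edges flush with the underside of the top and their outer faces flush with the legs' outer faces.

B is a spool: two coaxial disc flanges of radius 205 mm and thickness 16 mm, joined by a core cylinder of radius 55 mm and height 277 mm. The lower flange rests on z = 0 and the three cylinders share a vertical axis.

C is a rectangular door frame: two vertical jambs of 42×163 mm section, 2135 mm tall, with a clear opening 930 mm wide between their inner faces. A header 56 mm tall and 163 mm deep lies on top of the jambs and spans the full outside width.

The spool is on top of the table. The door frame is on the floor beside the table on its +x side.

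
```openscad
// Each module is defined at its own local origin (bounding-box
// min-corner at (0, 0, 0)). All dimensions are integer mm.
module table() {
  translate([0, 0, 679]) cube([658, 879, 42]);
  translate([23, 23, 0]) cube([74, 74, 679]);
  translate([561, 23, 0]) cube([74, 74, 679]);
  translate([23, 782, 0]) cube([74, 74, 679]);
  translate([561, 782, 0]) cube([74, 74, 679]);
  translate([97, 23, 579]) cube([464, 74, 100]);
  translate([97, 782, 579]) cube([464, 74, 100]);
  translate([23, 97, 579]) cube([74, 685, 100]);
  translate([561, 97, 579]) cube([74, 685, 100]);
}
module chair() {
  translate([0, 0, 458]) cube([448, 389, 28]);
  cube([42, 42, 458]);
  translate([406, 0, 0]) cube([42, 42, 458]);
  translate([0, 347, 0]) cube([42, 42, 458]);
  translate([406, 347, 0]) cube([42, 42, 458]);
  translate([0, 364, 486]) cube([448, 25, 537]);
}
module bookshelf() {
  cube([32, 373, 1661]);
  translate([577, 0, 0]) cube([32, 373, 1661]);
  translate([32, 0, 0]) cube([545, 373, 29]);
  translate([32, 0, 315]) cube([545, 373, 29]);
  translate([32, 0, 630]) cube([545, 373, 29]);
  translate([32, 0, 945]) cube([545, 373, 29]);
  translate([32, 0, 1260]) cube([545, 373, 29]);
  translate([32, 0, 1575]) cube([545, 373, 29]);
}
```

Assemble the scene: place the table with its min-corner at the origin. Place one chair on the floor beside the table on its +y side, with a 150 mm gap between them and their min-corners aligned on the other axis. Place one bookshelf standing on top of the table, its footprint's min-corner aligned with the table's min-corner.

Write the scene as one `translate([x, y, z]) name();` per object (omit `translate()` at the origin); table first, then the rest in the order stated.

table();
translate([0, 1029, 0]) chair();
translate([0, 0, 721]) bookshelf();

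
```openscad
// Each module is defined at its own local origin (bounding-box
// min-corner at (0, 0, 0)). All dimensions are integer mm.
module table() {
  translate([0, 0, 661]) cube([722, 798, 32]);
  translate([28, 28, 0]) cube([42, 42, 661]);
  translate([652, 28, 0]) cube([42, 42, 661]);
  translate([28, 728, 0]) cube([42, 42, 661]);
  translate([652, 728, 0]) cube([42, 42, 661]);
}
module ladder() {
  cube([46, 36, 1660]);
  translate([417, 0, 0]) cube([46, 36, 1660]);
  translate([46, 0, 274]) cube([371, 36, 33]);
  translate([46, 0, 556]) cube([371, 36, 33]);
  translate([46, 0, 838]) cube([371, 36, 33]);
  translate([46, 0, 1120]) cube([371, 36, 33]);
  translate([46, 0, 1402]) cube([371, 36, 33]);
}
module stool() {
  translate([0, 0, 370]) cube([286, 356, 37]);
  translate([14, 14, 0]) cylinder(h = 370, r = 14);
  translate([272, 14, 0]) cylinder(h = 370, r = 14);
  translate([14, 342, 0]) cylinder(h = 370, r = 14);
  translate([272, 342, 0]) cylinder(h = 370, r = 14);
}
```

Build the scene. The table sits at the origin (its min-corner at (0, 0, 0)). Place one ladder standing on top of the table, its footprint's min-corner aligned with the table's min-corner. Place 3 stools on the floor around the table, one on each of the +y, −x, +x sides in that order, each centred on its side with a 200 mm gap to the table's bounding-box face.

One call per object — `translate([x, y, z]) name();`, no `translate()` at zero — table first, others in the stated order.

table();
translate([0, 0, 693]) ladder();
translate([218, 998, 0]) stool();
translate([-486, 221, 0]) stool();
translate([922, 221, 0]) stool();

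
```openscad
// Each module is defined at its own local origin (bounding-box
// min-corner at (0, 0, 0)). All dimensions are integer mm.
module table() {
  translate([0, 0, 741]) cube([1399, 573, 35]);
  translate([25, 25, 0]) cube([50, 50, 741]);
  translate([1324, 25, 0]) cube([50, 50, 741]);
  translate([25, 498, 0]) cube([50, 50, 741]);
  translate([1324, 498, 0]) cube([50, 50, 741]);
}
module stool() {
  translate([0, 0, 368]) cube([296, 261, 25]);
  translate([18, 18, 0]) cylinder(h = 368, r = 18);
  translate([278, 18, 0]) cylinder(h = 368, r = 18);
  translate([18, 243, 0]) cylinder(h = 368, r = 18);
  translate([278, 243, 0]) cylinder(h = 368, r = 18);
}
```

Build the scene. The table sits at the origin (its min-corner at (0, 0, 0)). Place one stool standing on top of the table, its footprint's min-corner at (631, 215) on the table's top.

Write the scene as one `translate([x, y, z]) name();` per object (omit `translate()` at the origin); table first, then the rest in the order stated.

table();
translate([631, 215, 776]) stool();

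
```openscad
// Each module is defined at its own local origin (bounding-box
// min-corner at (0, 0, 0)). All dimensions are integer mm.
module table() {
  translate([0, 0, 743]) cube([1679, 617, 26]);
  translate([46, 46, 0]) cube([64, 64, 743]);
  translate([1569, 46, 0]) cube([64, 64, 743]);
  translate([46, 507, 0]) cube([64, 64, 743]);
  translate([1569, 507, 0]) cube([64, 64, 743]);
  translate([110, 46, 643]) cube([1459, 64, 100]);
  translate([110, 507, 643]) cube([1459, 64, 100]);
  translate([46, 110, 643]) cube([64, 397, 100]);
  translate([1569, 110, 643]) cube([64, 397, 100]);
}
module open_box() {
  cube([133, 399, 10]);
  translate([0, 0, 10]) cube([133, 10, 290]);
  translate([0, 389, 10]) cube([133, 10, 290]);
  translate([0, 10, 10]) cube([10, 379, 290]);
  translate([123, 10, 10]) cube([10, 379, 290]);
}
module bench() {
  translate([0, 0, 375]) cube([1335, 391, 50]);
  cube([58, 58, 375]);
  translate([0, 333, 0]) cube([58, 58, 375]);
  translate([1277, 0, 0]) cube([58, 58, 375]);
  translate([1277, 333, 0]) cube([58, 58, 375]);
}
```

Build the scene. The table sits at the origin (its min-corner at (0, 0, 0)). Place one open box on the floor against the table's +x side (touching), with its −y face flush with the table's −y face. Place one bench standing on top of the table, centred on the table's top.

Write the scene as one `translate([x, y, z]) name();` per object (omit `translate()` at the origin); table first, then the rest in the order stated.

table();
translate([1679, 0, 0]) open_box();
translate([172, 113, 769]) bench();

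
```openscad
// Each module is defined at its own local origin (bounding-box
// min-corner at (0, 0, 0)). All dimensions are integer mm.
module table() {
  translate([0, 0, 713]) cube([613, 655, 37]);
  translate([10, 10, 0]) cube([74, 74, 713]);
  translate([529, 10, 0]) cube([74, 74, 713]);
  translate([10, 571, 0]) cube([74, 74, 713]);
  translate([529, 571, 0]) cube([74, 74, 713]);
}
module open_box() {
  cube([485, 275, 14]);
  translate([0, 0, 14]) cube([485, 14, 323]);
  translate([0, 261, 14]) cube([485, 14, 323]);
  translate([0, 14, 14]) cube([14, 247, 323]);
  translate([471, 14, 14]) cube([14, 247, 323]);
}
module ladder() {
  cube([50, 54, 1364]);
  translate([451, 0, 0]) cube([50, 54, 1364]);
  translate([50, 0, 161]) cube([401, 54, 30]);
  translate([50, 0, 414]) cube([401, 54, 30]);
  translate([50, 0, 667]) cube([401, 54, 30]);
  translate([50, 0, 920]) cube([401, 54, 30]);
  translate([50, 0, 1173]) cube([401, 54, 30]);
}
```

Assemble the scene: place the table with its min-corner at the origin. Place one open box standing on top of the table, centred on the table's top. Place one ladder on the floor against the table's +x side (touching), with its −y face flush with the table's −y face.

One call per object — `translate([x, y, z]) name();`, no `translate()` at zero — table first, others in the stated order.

table();
translate([64, 190, 750]) open_box();
translate([613, 0, 0]) ladder();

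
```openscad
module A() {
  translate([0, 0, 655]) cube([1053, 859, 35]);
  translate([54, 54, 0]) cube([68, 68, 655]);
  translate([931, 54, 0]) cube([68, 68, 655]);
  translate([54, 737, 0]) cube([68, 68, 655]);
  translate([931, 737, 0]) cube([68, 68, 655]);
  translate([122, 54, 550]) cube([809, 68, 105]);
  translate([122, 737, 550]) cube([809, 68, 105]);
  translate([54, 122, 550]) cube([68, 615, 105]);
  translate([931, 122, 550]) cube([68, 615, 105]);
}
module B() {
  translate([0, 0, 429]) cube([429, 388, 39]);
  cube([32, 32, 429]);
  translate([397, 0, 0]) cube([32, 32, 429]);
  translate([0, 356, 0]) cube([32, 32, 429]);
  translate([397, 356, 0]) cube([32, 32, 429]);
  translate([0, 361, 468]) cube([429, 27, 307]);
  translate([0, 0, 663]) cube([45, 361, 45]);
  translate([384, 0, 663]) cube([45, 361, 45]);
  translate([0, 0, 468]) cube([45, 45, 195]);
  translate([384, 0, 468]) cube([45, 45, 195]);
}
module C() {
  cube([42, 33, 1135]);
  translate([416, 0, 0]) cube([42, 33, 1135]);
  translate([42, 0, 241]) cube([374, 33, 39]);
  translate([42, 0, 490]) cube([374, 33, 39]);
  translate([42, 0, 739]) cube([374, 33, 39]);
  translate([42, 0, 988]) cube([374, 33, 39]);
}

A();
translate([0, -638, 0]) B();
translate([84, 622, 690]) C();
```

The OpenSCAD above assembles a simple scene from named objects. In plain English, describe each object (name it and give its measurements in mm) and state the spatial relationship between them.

A is a rectangular dining table. The top is 1053×859×35 mm with its upper surface at z = 690 mm. It stands on four 68×68 mm square legs, each inset 54 mm from the nearest pair of top edges, running from the floor to the underside of the top. Four apron rails, 68 mm thick and 105 mm tall, run between adjacent legs with their top edges flush with the underside of the top and their outer faces flush with the legs' outer faces.

B is a chair. The seat is a 429×388×39 mm slab with its top at z = 468 mm, on four 32×32 mm corner legs (flush with the seat edges, standing on z = 0). A flat backrest 27 mm thick, 307 mm tall, spans the full seat width and rises from the seat top along its +y edge, rear face flush with the rear of the seat. Two armrests of 45×45 mm section run along each side from the seat's front edge to the front of the backrest, top faces 240 mm above the seat top and outer faces flush with the seat's x-edges; a 45×45 mm post under the front of each armrest stands on the seat at the front corner.

C is a wooden ladder with two side rails of 42×33 mm section and 1135 mm height, set 458 mm apart overall. Between them run 4 rectangular rungs (33 mm deep, 39 mm thick), front faces flush with the rails' −y face. The bottom of the first rung is 241 mm above the floor and each subsequent rung is 249 mm higher than the one below.

The chair is on the floor beside the table on its −y side. The ladder is on top of the table.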